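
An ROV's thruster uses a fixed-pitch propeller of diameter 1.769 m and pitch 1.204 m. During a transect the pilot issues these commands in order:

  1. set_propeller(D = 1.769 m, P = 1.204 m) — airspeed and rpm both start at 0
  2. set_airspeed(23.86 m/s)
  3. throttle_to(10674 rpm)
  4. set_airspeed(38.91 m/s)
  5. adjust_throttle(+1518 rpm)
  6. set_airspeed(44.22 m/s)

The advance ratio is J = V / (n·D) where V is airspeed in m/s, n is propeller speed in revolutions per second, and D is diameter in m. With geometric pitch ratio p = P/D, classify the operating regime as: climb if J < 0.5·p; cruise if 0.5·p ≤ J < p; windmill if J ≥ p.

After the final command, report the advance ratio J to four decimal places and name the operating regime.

set_propeller: D = 1.769 m, P = 1.204 m (p = P/D = 0.680611); state ← (V=0, rpm=0)
set_airspeed(23.86): V ← 23.86 m/s
throttle_to(10674): rpm ← 10674
set_airspeed(38.91): V ← 38.91 m/s
adjust_throttle(+1518): rpm ← 10674 +1518 = 12192
set_airspeed(44.22): V ← 44.22 m/s
final state: V = 44.22 m/s, rpm = 12192 → n = rpm/60 = 203.200000 rev/s
J = V / (n·D) = 44.22 / (203.200000 × 1.769) = 0.123018
regime bands: climb J<0.3403 | cruise [0.3403, 0.6806) | windmill J≥0.6806
J = 0.1230 → climb

J = 0.1230, regime = climb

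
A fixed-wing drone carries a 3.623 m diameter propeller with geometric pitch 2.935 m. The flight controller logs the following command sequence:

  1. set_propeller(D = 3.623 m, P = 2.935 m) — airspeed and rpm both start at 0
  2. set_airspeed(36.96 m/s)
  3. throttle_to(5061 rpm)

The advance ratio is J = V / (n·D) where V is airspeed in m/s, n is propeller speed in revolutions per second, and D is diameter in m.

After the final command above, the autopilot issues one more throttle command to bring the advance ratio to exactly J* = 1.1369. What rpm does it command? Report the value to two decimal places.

set_propeller: D = 3.623 m, P = 2.935 m (p = P/D = 0.810102); state ← (V=0, rpm=0)
set_airspeed(36.96): V ← 36.96 m/s
throttle_to(5061): rpm ← 5061
final state: V = 36.96 m/s, rpm = 5061 → n = rpm/60 = 84.350000 rev/s
target J* = 1.1369; solve J* = V/(n·D) for n: n = V/(J*·D) = 36.96/(1.1369 × 3.623) = 8.973076 rev/s
rpm = 60·n = 538.384580

rpm = 538.38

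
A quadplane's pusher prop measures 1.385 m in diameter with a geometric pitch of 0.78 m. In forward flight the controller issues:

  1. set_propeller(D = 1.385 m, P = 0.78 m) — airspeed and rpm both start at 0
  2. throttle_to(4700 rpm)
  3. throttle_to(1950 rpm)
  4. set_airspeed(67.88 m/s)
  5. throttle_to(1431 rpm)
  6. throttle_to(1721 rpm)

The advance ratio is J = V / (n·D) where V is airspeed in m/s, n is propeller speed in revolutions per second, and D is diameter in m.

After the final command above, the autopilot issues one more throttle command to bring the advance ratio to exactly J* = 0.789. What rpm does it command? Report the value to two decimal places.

rpm = 3727.06

set_propeller: D = 1.385 m, P = 0.78 m (p = P/D = 0.563177); state ← (V=0, rpm=0)
throttle_to(4700): rpm ← 4700
throttle_to(1950): rpm ← 1950
set_airspeed(67.88): V ← 67.88 m/s
throttle_to(1431): rpm ← 1431
throttle_to(1721): rpm ← 1721
final state: V = 67.88 m/s, rpm = 1721 → n = rpm/60 = 28.683333 rev/s
target J* = 0.789; solve J* = V/(n·D) for n: n = V/(J*·D) = 67.88/(0.789 × 1.385) = 62.117656 rev/s
rpm = 60·n = 3727.059340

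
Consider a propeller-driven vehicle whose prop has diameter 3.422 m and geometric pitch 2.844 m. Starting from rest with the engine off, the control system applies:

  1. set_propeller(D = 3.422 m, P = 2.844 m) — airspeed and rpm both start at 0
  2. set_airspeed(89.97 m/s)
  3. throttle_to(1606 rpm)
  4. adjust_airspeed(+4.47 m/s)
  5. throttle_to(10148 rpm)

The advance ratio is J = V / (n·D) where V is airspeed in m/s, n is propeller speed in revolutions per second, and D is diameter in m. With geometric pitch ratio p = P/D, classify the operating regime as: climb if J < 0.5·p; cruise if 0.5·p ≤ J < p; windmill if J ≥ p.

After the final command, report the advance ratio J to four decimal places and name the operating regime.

set_propeller: D = 3.422 m, P = 2.844 m (p = P/D = 0.831093); state ← (V=0, rpm=0)
set_airspeed(89.97): V ← 89.97 m/s
throttle_to(1606): rpm ← 1606
adjust_airspeed(+4.47): V ← 89.97 +4.47 = 94.44 m/s
throttle_to(10148): rpm ← 10148
final state: V = 94.44 m/s, rpm = 10148 → n = rpm/60 = 169.133333 rev/s
J = V / (n·D) = 94.44 / (169.133333 × 3.422) = 0.163172
regime bands: climb J<0.4155 | cruise [0.4155, 0.8311) | windmill J≥0.8311
J = 0.1632 → climb

J = 0.1632, regime = climb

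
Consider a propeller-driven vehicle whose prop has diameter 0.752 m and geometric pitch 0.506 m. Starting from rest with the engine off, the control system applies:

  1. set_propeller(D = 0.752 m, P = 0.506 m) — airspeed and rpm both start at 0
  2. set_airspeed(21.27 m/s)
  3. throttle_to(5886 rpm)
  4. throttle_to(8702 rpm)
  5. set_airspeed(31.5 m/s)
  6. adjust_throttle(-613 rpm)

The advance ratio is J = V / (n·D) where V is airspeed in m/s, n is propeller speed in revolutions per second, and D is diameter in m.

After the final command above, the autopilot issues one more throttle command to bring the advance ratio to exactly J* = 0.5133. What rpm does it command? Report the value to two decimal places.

set_propeller: D = 0.752 m, P = 0.506 m (p = P/D = 0.672872); state ← (V=0, rpm=0)
set_airspeed(21.27): V ← 21.27 m/s
throttle_to(5886): rpm ← 5886
throttle_to(8702): rpm ← 8702
set_airspeed(31.5): V ← 31.5 m/s
adjust_throttle(-613): rpm ← 8702 -613 = 8089
final state: V = 31.5 m/s, rpm = 8089 → n = rpm/60 = 134.816667 rev/s
target J* = 0.5133; solve J* = V/(n·D) for n: n = V/(J*·D) = 31.5/(0.5133 × 0.752) = 81.605879 rev/s
rpm = 60·n = 4896.352761

rpm = 4896.35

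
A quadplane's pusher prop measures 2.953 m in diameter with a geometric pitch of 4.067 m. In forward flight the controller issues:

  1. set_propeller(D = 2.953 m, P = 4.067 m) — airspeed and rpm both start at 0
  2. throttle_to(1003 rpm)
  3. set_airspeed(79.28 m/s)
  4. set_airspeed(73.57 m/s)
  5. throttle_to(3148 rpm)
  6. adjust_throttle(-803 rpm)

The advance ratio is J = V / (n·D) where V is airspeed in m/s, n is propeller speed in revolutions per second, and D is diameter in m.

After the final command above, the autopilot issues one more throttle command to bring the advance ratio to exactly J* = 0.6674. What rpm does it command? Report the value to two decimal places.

rpm = 2239.76

set_propeller: D = 2.953 m, P = 4.067 m (p = P/D = 1.377243); state ← (V=0, rpm=0)
throttle_to(1003): rpm ← 1003
set_airspeed(79.28): V ← 79.28 m/s
set_airspeed(73.57): V ← 73.57 m/s
throttle_to(3148): rpm ← 3148
adjust_throttle(-803): rpm ← 3148 -803 = 2345
final state: V = 73.57 m/s, rpm = 2345 → n = rpm/60 = 39.083333 rev/s
target J* = 0.6674; solve J* = V/(n·D) for n: n = V/(J*·D) = 73.57/(0.6674 × 2.953) = 37.329408 rev/s
rpm = 60·n = 2239.764502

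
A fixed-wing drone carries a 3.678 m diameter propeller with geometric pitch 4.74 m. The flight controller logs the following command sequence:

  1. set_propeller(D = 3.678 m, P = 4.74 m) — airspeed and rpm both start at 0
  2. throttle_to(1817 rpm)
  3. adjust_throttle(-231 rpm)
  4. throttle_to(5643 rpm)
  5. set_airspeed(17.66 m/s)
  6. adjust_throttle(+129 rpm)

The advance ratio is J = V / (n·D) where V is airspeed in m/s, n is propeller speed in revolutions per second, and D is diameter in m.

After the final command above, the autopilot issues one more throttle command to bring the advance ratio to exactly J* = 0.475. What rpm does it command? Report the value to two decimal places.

set_propeller: D = 3.678 m, P = 4.74 m (p = P/D = 1.288744); state ← (V=0, rpm=0)
throttle_to(1817): rpm ← 1817
adjust_throttle(-231): rpm ← 1817 -231 = 1586
throttle_to(5643): rpm ← 5643
set_airspeed(17.66): V ← 17.66 m/s
adjust_throttle(+129): rpm ← 5643 +129 = 5772
final state: V = 17.66 m/s, rpm = 5772 → n = rpm/60 = 96.200000 rev/s
target J* = 0.475; solve J* = V/(n·D) for n: n = V/(J*·D) = 17.66/(0.475 × 3.678) = 10.108469 rev/s
rpm = 60·n = 606.508114

rpm = 606.51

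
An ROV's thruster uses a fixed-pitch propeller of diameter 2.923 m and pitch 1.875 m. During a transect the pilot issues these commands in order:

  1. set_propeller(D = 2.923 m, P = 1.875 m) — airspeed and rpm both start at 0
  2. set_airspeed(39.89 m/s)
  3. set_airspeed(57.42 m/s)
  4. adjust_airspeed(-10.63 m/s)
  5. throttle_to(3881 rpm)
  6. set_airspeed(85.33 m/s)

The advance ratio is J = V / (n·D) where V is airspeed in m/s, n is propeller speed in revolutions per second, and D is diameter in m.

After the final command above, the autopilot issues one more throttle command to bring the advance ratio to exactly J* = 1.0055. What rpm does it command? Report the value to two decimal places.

set_propeller: D = 2.923 m, P = 1.875 m (p = P/D = 0.641464); state ← (V=0, rpm=0)
set_airspeed(39.89): V ← 39.89 m/s
set_airspeed(57.42): V ← 57.42 m/s
adjust_airspeed(-10.63): V ← 57.42 -10.63 = 46.79 m/s
throttle_to(3881): rpm ← 3881
set_airspeed(85.33): V ← 85.33 m/s
final state: V = 85.33 m/s, rpm = 3881 → n = rpm/60 = 64.683333 rev/s
target J* = 1.0055; solve J* = V/(n·D) for n: n = V/(J*·D) = 85.33/(1.0055 × 2.923) = 29.032929 rev/s
rpm = 60·n = 1741.975753

rpm = 1741.98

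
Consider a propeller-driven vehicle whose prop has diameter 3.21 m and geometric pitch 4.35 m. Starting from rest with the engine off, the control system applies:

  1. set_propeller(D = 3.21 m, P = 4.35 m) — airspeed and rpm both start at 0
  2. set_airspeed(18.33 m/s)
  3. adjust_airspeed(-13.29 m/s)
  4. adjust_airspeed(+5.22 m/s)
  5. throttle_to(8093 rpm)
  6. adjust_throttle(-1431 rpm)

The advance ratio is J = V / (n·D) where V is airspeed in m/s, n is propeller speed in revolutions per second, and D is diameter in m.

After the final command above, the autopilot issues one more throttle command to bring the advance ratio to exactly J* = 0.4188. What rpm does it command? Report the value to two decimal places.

rpm = 457.92

set_propeller: D = 3.21 m, P = 4.35 m (p = P/D = 1.355140); state ← (V=0, rpm=0)
set_airspeed(18.33): V ← 18.33 m/s
adjust_airspeed(-13.29): V ← 18.33 -13.29 = 5.04 m/s
adjust_airspeed(+5.22): V ← 5.04 +5.22 = 10.26 m/s
throttle_to(8093): rpm ← 8093
adjust_throttle(-1431): rpm ← 8093 -1431 = 6662
final state: V = 10.26 m/s, rpm = 6662 → n = rpm/60 = 111.033333 rev/s
target J* = 0.4188; solve J* = V/(n·D) for n: n = V/(J*·D) = 10.26/(0.4188 × 3.21) = 7.631952 rev/s
rpm = 60·n = 457.917146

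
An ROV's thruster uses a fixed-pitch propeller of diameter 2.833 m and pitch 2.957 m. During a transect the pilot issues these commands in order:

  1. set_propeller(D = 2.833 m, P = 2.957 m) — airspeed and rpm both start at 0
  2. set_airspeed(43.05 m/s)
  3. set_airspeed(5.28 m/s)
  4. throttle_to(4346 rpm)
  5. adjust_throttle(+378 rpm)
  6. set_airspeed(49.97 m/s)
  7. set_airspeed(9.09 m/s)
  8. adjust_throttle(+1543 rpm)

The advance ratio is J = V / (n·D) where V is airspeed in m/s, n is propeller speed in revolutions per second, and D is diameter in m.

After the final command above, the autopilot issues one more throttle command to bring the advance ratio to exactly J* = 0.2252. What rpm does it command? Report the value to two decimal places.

set_propeller: D = 2.833 m, P = 2.957 m (p = P/D = 1.043770); state ← (V=0, rpm=0)
set_airspeed(43.05): V ← 43.05 m/s
set_airspeed(5.28): V ← 5.28 m/s
throttle_to(4346): rpm ← 4346
adjust_throttle(+378): rpm ← 4346 +378 = 4724
set_airspeed(49.97): V ← 49.97 m/s
set_airspeed(9.09): V ← 9.09 m/s
adjust_throttle(+1543): rpm ← 4724 +1543 = 6267
final state: V = 9.09 m/s, rpm = 6267 → n = rpm/60 = 104.450000 rev/s
target J* = 0.2252; solve J* = V/(n·D) for n: n = V/(J*·D) = 9.09/(0.2252 × 2.833) = 14.247836 rev/s
rpm = 60·n = 854.870190

rpm = 854.87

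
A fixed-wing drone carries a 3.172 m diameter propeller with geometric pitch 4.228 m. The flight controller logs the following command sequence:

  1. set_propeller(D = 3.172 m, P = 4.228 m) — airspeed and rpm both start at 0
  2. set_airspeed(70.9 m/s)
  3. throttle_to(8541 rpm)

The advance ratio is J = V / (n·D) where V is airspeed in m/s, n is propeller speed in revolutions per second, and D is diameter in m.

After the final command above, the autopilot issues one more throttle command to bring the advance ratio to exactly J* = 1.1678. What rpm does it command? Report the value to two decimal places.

rpm = 1148.41

set_propeller: D = 3.172 m, P = 4.228 m (p = P/D = 1.332913); state ← (V=0, rpm=0)
set_airspeed(70.9): V ← 70.9 m/s
throttle_to(8541): rpm ← 8541
final state: V = 70.9 m/s, rpm = 8541 → n = rpm/60 = 142.350000 rev/s
target J* = 1.1678; solve J* = V/(n·D) for n: n = V/(J*·D) = 70.9/(1.1678 × 3.172) = 19.140117 rev/s
rpm = 60·n = 1148.407013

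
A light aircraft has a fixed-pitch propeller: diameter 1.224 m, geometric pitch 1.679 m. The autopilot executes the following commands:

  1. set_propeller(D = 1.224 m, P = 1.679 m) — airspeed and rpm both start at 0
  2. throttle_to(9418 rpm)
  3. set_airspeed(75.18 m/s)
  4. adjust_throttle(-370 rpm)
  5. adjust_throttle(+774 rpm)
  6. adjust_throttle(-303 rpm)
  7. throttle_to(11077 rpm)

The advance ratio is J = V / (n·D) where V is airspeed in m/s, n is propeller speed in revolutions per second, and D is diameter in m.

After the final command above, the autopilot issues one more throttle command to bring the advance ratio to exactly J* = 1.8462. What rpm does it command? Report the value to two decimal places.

rpm = 1996.15

set_propeller: D = 1.224 m, P = 1.679 m (p = P/D = 1.371732); state ← (V=0, rpm=0)
throttle_to(9418): rpm ← 9418
set_airspeed(75.18): V ← 75.18 m/s
adjust_throttle(-370): rpm ← 9418 -370 = 9048
adjust_throttle(+774): rpm ← 9048 +774 = 9822
adjust_throttle(-303): rpm ← 9822 -303 = 9519
throttle_to(11077): rpm ← 11077
final state: V = 75.18 m/s, rpm = 11077 → n = rpm/60 = 184.616667 rev/s
target J* = 1.8462; solve J* = V/(n·D) for n: n = V/(J*·D) = 75.18/(1.8462 × 1.224) = 33.269185 rev/s
rpm = 60·n = 1996.151077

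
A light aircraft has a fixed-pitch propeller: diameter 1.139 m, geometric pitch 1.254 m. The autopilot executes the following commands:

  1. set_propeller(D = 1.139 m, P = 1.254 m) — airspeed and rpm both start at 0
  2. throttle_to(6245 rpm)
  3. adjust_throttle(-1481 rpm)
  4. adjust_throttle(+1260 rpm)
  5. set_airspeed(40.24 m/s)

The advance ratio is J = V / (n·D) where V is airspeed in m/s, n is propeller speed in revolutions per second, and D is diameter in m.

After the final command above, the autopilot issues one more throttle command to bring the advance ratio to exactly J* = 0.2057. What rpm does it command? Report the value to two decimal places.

rpm = 10305.08

set_propeller: D = 1.139 m, P = 1.254 m (p = P/D = 1.100966); state ← (V=0, rpm=0)
throttle_to(6245): rpm ← 6245
adjust_throttle(-1481): rpm ← 6245 -1481 = 4764
adjust_throttle(+1260): rpm ← 4764 +1260 = 6024
set_airspeed(40.24): V ← 40.24 m/s
final state: V = 40.24 m/s, rpm = 6024 → n = rpm/60 = 100.400000 rev/s
target J* = 0.2057; solve J* = V/(n·D) for n: n = V/(J*·D) = 40.24/(0.2057 × 1.139) = 171.751270 rev/s
rpm = 60·n = 10305.076180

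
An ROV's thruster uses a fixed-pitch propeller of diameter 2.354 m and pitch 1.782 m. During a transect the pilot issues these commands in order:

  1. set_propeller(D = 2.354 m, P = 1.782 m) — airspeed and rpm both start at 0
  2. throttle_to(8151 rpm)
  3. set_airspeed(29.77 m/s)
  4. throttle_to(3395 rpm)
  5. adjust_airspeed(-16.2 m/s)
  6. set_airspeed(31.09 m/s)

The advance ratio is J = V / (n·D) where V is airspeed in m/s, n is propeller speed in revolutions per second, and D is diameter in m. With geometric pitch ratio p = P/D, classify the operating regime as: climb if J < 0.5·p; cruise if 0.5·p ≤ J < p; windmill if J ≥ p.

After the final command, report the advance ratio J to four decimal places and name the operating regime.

set_propeller: D = 2.354 m, P = 1.782 m (p = P/D = 0.757009); state ← (V=0, rpm=0)
throttle_to(8151): rpm ← 8151
set_airspeed(29.77): V ← 29.77 m/s
throttle_to(3395): rpm ← 3395
adjust_airspeed(-16.2): V ← 29.77 -16.2 = 13.57 m/s
set_airspeed(31.09): V ← 31.09 m/s
final state: V = 31.09 m/s, rpm = 3395 → n = rpm/60 = 56.583333 rev/s
J = V / (n·D) = 31.09 / (56.583333 × 2.354) = 0.233413
regime bands: climb J<0.3785 | cruise [0.3785, 0.7570) | windmill J≥0.7570
J = 0.2334 → climb

J = 0.2334, regime = climb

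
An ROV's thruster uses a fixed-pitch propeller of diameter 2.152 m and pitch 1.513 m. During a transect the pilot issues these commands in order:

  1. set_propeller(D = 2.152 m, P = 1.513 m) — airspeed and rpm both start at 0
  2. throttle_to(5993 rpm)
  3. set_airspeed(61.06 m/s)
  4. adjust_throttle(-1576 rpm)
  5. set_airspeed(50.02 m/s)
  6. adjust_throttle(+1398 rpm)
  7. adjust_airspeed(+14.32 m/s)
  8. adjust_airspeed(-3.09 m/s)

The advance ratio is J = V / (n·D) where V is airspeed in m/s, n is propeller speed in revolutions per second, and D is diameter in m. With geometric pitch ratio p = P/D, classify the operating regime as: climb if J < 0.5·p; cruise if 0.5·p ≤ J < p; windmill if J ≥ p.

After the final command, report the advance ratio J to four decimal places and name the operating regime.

set_propeller: D = 2.152 m, P = 1.513 m (p = P/D = 0.703067); state ← (V=0, rpm=0)
throttle_to(5993): rpm ← 5993
set_airspeed(61.06): V ← 61.06 m/s
adjust_throttle(-1576): rpm ← 5993 -1576 = 4417
set_airspeed(50.02): V ← 50.02 m/s
adjust_throttle(+1398): rpm ← 4417 +1398 = 5815
adjust_airspeed(+14.32): V ← 50.02 +14.32 = 64.34 m/s
adjust_airspeed(-3.09): V ← 64.34 -3.09 = 61.25 m/s
final state: V = 61.25 m/s, rpm = 5815 → n = rpm/60 = 96.916667 rev/s
J = V / (n·D) = 61.25 / (96.916667 × 2.152) = 0.293674
regime bands: climb J<0.3515 | cruise [0.3515, 0.7031) | windmill J≥0.7031
J = 0.2937 → climb

J = 0.2937, regime = climb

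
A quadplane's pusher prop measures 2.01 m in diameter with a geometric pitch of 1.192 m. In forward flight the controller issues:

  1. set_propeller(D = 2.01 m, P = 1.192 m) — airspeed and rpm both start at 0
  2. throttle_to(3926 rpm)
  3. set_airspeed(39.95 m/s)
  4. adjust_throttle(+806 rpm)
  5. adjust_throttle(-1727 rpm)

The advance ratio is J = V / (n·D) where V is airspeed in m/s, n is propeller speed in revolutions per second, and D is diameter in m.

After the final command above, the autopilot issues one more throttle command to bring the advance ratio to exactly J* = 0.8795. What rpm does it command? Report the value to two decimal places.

rpm = 1355.93

set_propeller: D = 2.01 m, P = 1.192 m (p = P/D = 0.593035); state ← (V=0, rpm=0)
throttle_to(3926): rpm ← 3926
set_airspeed(39.95): V ← 39.95 m/s
adjust_throttle(+806): rpm ← 3926 +806 = 4732
adjust_throttle(-1727): rpm ← 4732 -1727 = 3005
final state: V = 39.95 m/s, rpm = 3005 → n = rpm/60 = 50.083333 rev/s
target J* = 0.8795; solve J* = V/(n·D) for n: n = V/(J*·D) = 39.95/(0.8795 × 2.01) = 22.598774 rev/s
rpm = 60·n = 1355.926451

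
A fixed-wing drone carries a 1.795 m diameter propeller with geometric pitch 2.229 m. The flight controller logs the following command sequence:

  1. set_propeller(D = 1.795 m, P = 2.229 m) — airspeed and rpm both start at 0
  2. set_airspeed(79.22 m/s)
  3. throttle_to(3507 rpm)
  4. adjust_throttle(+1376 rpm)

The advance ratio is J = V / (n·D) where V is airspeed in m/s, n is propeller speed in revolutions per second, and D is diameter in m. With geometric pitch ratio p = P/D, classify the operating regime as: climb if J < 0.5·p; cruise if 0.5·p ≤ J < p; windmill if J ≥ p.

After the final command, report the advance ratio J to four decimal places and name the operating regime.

J = 0.5423, regime = climb

set_propeller: D = 1.795 m, P = 2.229 m (p = P/D = 1.241783); state ← (V=0, rpm=0)
set_airspeed(79.22): V ← 79.22 m/s
throttle_to(3507): rpm ← 3507
adjust_throttle(+1376): rpm ← 3507 +1376 = 4883
final state: V = 79.22 m/s, rpm = 4883 → n = rpm/60 = 81.383333 rev/s
J = V / (n·D) = 79.22 / (81.383333 × 1.795) = 0.542294
regime bands: climb J<0.6209 | cruise [0.6209, 1.2418) | windmill J≥1.2418
J = 0.5423 → climb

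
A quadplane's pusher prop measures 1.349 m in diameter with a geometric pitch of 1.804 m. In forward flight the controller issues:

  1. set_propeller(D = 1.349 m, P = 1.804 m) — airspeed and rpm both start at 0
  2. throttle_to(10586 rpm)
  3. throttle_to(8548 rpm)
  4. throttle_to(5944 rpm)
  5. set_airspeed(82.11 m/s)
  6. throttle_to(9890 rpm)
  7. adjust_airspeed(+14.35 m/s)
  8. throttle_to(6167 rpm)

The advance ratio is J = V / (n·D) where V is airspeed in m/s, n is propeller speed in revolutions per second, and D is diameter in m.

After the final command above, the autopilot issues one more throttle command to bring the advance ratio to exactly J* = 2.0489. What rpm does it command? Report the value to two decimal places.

set_propeller: D = 1.349 m, P = 1.804 m (p = P/D = 1.337287); state ← (V=0, rpm=0)
throttle_to(10586): rpm ← 10586
throttle_to(8548): rpm ← 8548
throttle_to(5944): rpm ← 5944
set_airspeed(82.11): V ← 82.11 m/s
throttle_to(9890): rpm ← 9890
adjust_airspeed(+14.35): V ← 82.11 +14.35 = 96.46 m/s
throttle_to(6167): rpm ← 6167
final state: V = 96.46 m/s, rpm = 6167 → n = rpm/60 = 102.783333 rev/s
target J* = 2.0489; solve J* = V/(n·D) for n: n = V/(J*·D) = 96.46/(2.0489 × 1.349) = 34.899126 rev/s
rpm = 60·n = 2093.947534

rpm = 2093.95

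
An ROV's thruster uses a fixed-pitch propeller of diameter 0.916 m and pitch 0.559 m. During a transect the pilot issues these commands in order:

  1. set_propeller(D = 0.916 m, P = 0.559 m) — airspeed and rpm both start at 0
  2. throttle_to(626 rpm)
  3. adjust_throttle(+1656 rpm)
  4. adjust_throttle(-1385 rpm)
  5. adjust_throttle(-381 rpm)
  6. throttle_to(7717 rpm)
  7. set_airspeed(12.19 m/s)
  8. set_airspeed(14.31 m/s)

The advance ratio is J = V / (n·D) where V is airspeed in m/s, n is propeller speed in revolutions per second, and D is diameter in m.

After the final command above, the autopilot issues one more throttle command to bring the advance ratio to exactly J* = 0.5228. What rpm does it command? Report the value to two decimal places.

set_propeller: D = 0.916 m, P = 0.559 m (p = P/D = 0.610262); state ← (V=0, rpm=0)
throttle_to(626): rpm ← 626
adjust_throttle(+1656): rpm ← 626 +1656 = 2282
adjust_throttle(-1385): rpm ← 2282 -1385 = 897
adjust_throttle(-381): rpm ← 897 -381 = 516
throttle_to(7717): rpm ← 7717
set_airspeed(12.19): V ← 12.19 m/s
set_airspeed(14.31): V ← 14.31 m/s
final state: V = 14.31 m/s, rpm = 7717 → n = rpm/60 = 128.616667 rev/s
target J* = 0.5228; solve J* = V/(n·D) for n: n = V/(J*·D) = 14.31/(0.5228 × 0.916) = 29.881926 rev/s
rpm = 60·n = 1792.915540

rpm = 1792.92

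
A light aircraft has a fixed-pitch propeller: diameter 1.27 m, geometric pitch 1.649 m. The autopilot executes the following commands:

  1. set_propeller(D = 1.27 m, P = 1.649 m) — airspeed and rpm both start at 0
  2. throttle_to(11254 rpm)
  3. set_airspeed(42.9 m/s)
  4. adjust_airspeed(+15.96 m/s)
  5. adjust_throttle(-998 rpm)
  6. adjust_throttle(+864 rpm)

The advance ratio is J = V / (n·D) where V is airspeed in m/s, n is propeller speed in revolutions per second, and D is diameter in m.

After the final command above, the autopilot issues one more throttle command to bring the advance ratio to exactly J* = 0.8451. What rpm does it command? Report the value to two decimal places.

set_propeller: D = 1.27 m, P = 1.649 m (p = P/D = 1.298425); state ← (V=0, rpm=0)
throttle_to(11254): rpm ← 11254
set_airspeed(42.9): V ← 42.9 m/s
adjust_airspeed(+15.96): V ← 42.9 +15.96 = 58.86 m/s
adjust_throttle(-998): rpm ← 11254 -998 = 10256
adjust_throttle(+864): rpm ← 10256 +864 = 11120
final state: V = 58.86 m/s, rpm = 11120 → n = rpm/60 = 185.333333 rev/s
target J* = 0.8451; solve J* = V/(n·D) for n: n = V/(J*·D) = 58.86/(0.8451 × 1.27) = 54.841388 rev/s
rpm = 60·n = 3290.483258

rpm = 3290.48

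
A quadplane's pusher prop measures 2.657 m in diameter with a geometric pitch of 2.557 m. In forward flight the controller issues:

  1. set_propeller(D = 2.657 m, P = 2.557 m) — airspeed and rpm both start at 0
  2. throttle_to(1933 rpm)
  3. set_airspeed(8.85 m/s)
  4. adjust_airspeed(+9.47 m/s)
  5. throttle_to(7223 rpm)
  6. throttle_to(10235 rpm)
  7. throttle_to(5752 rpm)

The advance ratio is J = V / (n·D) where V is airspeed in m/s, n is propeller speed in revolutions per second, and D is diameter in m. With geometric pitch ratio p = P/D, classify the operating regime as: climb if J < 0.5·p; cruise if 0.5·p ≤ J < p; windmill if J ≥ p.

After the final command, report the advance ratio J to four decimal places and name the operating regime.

set_propeller: D = 2.657 m, P = 2.557 m (p = P/D = 0.962364); state ← (V=0, rpm=0)
throttle_to(1933): rpm ← 1933
set_airspeed(8.85): V ← 8.85 m/s
adjust_airspeed(+9.47): V ← 8.85 +9.47 = 18.32 m/s
throttle_to(7223): rpm ← 7223
throttle_to(10235): rpm ← 10235
throttle_to(5752): rpm ← 5752
final state: V = 18.32 m/s, rpm = 5752 → n = rpm/60 = 95.866667 rev/s
J = V / (n·D) = 18.32 / (95.866667 × 2.657) = 0.071923
regime bands: climb J<0.4812 | cruise [0.4812, 0.9624) | windmill J≥0.9624
J = 0.0719 → climb

J = 0.0719, regime = climb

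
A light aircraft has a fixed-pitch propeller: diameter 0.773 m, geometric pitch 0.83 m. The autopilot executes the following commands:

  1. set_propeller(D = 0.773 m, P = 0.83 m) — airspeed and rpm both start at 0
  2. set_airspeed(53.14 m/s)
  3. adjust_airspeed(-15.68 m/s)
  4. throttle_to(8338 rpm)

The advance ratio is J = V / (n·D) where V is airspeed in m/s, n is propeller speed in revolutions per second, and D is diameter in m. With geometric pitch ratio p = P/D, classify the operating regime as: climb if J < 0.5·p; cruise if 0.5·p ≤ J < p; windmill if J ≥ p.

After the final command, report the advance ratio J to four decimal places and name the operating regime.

J = 0.3487, regime = climb

set_propeller: D = 0.773 m, P = 0.83 m (p = P/D = 1.073739); state ← (V=0, rpm=0)
set_airspeed(53.14): V ← 53.14 m/s
adjust_airspeed(-15.68): V ← 53.14 -15.68 = 37.46 m/s
throttle_to(8338): rpm ← 8338
final state: V = 37.46 m/s, rpm = 8338 → n = rpm/60 = 138.966667 rev/s
J = V / (n·D) = 37.46 / (138.966667 × 0.773) = 0.348721
regime bands: climb J<0.5369 | cruise [0.5369, 1.0737) | windmill J≥1.0737
J = 0.3487 → climb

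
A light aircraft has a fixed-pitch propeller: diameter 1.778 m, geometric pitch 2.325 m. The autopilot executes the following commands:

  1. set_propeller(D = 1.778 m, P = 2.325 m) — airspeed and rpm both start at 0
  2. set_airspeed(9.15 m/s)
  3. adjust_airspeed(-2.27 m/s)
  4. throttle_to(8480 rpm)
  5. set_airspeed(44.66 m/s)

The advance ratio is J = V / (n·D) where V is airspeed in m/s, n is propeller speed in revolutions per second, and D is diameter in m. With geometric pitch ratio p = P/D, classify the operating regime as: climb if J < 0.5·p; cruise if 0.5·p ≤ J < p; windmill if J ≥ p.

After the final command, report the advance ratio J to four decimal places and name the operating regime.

set_propeller: D = 1.778 m, P = 2.325 m (p = P/D = 1.307649); state ← (V=0, rpm=0)
set_airspeed(9.15): V ← 9.15 m/s
adjust_airspeed(-2.27): V ← 9.15 -2.27 = 6.88 m/s
throttle_to(8480): rpm ← 8480
set_airspeed(44.66): V ← 44.66 m/s
final state: V = 44.66 m/s, rpm = 8480 → n = rpm/60 = 141.333333 rev/s
J = V / (n·D) = 44.66 / (141.333333 × 1.778) = 0.177722
regime bands: climb J<0.6538 | cruise [0.6538, 1.3076) | windmill J≥1.3076
J = 0.1777 → climb

J = 0.1777, regime = climb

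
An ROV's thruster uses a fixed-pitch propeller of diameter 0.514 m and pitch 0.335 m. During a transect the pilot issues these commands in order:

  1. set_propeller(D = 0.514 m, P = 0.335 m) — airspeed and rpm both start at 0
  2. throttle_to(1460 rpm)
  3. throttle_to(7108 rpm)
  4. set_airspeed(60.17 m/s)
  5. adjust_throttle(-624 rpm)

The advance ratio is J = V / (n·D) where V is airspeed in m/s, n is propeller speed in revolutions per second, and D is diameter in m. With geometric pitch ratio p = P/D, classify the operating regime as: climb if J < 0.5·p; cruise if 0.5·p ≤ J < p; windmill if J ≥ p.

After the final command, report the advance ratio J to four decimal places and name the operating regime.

set_propeller: D = 0.514 m, P = 0.335 m (p = P/D = 0.651751); state ← (V=0, rpm=0)
throttle_to(1460): rpm ← 1460
throttle_to(7108): rpm ← 7108
set_airspeed(60.17): V ← 60.17 m/s
adjust_throttle(-624): rpm ← 7108 -624 = 6484
final state: V = 60.17 m/s, rpm = 6484 → n = rpm/60 = 108.066667 rev/s
J = V / (n·D) = 60.17 / (108.066667 × 0.514) = 1.083241
regime bands: climb J<0.3259 | cruise [0.3259, 0.6518) | windmill J≥0.6518
J = 1.0832 → windmill

J = 1.0832, regime = windmill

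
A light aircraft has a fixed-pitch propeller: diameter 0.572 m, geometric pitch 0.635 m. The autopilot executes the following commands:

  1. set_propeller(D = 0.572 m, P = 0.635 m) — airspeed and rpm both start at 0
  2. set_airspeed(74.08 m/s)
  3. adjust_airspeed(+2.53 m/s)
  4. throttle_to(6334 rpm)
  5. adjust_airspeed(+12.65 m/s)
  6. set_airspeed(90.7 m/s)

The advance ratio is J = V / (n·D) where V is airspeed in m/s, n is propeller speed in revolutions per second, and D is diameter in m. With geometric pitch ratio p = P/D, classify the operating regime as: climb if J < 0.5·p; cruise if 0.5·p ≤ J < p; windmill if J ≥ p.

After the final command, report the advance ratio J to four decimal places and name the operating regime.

J = 1.5021, regime = windmill

set_propeller: D = 0.572 m, P = 0.635 m (p = P/D = 1.110140); state ← (V=0, rpm=0)
set_airspeed(74.08): V ← 74.08 m/s
adjust_airspeed(+2.53): V ← 74.08 +2.53 = 76.61 m/s
throttle_to(6334): rpm ← 6334
adjust_airspeed(+12.65): V ← 76.61 +12.65 = 89.26 m/s
set_airspeed(90.7): V ← 90.7 m/s
final state: V = 90.7 m/s, rpm = 6334 → n = rpm/60 = 105.566667 rev/s
J = V / (n·D) = 90.7 / (105.566667 × 0.572) = 1.502050
regime bands: climb J<0.5551 | cruise [0.5551, 1.1101) | windmill J≥1.1101
J = 1.5021 → windmill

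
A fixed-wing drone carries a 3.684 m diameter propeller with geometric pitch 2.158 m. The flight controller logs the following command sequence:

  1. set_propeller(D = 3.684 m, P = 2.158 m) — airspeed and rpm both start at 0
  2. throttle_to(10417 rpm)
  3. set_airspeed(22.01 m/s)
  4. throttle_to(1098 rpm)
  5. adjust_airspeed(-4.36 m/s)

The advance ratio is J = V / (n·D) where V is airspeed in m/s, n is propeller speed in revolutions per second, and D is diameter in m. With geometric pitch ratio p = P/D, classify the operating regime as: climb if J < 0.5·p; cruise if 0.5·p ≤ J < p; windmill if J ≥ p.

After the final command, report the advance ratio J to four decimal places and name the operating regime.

J = 0.2618, regime = climb

set_propeller: D = 3.684 m, P = 2.158 m (p = P/D = 0.585776); state ← (V=0, rpm=0)
throttle_to(10417): rpm ← 10417
set_airspeed(22.01): V ← 22.01 m/s
throttle_to(1098): rpm ← 1098
adjust_airspeed(-4.36): V ← 22.01 -4.36 = 17.65 m/s
final state: V = 17.65 m/s, rpm = 1098 → n = rpm/60 = 18.300000 rev/s
J = V / (n·D) = 17.65 / (18.300000 × 3.684) = 0.261803
regime bands: climb J<0.2929 | cruise [0.2929, 0.5858) | windmill J≥0.5858
J = 0.2618 → climb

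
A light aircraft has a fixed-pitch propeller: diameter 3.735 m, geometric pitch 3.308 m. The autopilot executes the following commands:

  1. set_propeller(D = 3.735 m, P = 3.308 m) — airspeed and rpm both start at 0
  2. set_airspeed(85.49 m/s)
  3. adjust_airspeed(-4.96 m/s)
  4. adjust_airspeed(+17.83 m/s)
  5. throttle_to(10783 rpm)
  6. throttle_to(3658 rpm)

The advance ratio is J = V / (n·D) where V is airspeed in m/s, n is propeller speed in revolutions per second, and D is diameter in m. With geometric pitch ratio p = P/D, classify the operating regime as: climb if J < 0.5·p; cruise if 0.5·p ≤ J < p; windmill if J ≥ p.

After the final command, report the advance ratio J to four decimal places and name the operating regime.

J = 0.4320, regime = climb

set_propeller: D = 3.735 m, P = 3.308 m (p = P/D = 0.885676); state ← (V=0, rpm=0)
set_airspeed(85.49): V ← 85.49 m/s
adjust_airspeed(-4.96): V ← 85.49 -4.96 = 80.53 m/s
adjust_airspeed(+17.83): V ← 80.53 +17.83 = 98.36 m/s
throttle_to(10783): rpm ← 10783
throttle_to(3658): rpm ← 3658
final state: V = 98.36 m/s, rpm = 3658 → n = rpm/60 = 60.966667 rev/s
J = V / (n·D) = 98.36 / (60.966667 × 3.735) = 0.431952
regime bands: climb J<0.4428 | cruise [0.4428, 0.8857) | windmill J≥0.8857
J = 0.4320 → climb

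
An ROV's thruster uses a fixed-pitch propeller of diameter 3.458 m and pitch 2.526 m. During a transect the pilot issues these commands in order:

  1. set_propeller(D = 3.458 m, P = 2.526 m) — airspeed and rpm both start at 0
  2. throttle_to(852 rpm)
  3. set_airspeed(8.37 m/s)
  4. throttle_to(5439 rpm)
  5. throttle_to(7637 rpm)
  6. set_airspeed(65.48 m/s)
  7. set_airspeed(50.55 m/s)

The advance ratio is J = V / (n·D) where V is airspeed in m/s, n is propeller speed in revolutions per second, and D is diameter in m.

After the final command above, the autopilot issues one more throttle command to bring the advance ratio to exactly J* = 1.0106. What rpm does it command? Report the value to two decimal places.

set_propeller: D = 3.458 m, P = 2.526 m (p = P/D = 0.730480); state ← (V=0, rpm=0)
throttle_to(852): rpm ← 852
set_airspeed(8.37): V ← 8.37 m/s
throttle_to(5439): rpm ← 5439
throttle_to(7637): rpm ← 7637
set_airspeed(65.48): V ← 65.48 m/s
set_airspeed(50.55): V ← 50.55 m/s
final state: V = 50.55 m/s, rpm = 7637 → n = rpm/60 = 127.283333 rev/s
target J* = 1.0106; solve J* = V/(n·D) for n: n = V/(J*·D) = 50.55/(1.0106 × 3.458) = 14.464948 rev/s
rpm = 60·n = 867.896881

rpm = 867.90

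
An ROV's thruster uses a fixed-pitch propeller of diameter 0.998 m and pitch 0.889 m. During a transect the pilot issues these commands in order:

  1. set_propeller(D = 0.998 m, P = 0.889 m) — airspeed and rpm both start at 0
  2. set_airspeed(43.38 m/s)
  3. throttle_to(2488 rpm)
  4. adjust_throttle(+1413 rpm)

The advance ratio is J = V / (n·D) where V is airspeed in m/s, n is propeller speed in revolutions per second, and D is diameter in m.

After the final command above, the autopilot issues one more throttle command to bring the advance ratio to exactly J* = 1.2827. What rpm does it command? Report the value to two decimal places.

set_propeller: D = 0.998 m, P = 0.889 m (p = P/D = 0.890782); state ← (V=0, rpm=0)
set_airspeed(43.38): V ← 43.38 m/s
throttle_to(2488): rpm ← 2488
adjust_throttle(+1413): rpm ← 2488 +1413 = 3901
final state: V = 43.38 m/s, rpm = 3901 → n = rpm/60 = 65.016667 rev/s
target J* = 1.2827; solve J* = V/(n·D) for n: n = V/(J*·D) = 43.38/(1.2827 × 0.998) = 33.887062 rev/s
rpm = 60·n = 2033.223694

rpm = 2033.22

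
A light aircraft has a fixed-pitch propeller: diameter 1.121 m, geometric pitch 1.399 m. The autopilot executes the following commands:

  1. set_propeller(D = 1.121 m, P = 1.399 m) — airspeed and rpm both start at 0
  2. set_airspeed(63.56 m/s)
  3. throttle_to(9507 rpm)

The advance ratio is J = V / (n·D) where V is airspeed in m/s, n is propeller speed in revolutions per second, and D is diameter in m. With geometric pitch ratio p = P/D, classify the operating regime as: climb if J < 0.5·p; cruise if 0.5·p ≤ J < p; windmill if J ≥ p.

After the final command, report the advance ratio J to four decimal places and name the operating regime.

J = 0.3578, regime = climb

set_propeller: D = 1.121 m, P = 1.399 m (p = P/D = 1.247993); state ← (V=0, rpm=0)
set_airspeed(63.56): V ← 63.56 m/s
throttle_to(9507): rpm ← 9507
final state: V = 63.56 m/s, rpm = 9507 → n = rpm/60 = 158.450000 rev/s
J = V / (n·D) = 63.56 / (158.450000 × 1.121) = 0.357838
regime bands: climb J<0.6240 | cruise [0.6240, 1.2480) | windmill J≥1.2480
J = 0.3578 → climb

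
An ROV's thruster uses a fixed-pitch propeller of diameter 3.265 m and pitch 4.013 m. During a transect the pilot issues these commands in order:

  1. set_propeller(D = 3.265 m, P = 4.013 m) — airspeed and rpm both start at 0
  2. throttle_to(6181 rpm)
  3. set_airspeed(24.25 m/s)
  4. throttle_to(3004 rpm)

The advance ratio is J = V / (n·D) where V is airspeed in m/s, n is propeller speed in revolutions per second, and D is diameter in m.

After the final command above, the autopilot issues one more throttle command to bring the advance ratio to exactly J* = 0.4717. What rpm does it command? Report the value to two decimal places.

rpm = 944.74

set_propeller: D = 3.265 m, P = 4.013 m (p = P/D = 1.229096); state ← (V=0, rpm=0)
throttle_to(6181): rpm ← 6181
set_airspeed(24.25): V ← 24.25 m/s
throttle_to(3004): rpm ← 3004
final state: V = 24.25 m/s, rpm = 3004 → n = rpm/60 = 50.066667 rev/s
target J* = 0.4717; solve J* = V/(n·D) for n: n = V/(J*·D) = 24.25/(0.4717 × 3.265) = 15.745726 rev/s
rpm = 60·n = 944.743541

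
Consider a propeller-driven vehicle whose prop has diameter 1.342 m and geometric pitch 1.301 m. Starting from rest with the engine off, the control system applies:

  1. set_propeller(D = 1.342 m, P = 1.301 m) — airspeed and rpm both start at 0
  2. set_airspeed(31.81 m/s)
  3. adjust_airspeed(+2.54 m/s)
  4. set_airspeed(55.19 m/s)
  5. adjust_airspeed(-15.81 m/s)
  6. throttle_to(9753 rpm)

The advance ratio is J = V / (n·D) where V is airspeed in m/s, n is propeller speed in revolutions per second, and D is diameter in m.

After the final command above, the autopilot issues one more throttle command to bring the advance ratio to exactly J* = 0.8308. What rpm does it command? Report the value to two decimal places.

set_propeller: D = 1.342 m, P = 1.301 m (p = P/D = 0.969449); state ← (V=0, rpm=0)
set_airspeed(31.81): V ← 31.81 m/s
adjust_airspeed(+2.54): V ← 31.81 +2.54 = 34.35 m/s
set_airspeed(55.19): V ← 55.19 m/s
adjust_airspeed(-15.81): V ← 55.19 -15.81 = 39.38 m/s
throttle_to(9753): rpm ← 9753
final state: V = 39.38 m/s, rpm = 9753 → n = rpm/60 = 162.550000 rev/s
target J* = 0.8308; solve J* = V/(n·D) for n: n = V/(J*·D) = 39.38/(0.8308 × 1.342) = 35.320489 rev/s
rpm = 60·n = 2119.229342

rpm = 2119.23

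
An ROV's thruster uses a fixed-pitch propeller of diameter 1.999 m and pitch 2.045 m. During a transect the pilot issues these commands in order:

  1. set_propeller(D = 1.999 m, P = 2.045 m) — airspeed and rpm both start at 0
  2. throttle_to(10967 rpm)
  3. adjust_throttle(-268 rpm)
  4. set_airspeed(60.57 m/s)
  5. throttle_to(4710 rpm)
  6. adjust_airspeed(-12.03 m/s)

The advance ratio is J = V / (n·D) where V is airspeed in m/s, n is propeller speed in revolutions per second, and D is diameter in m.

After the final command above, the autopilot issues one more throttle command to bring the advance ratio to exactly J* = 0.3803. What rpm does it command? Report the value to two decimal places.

rpm = 3831.00

set_propeller: D = 1.999 m, P = 2.045 m (p = P/D = 1.023012); state ← (V=0, rpm=0)
throttle_to(10967): rpm ← 10967
adjust_throttle(-268): rpm ← 10967 -268 = 10699
set_airspeed(60.57): V ← 60.57 m/s
throttle_to(4710): rpm ← 4710
adjust_airspeed(-12.03): V ← 60.57 -12.03 = 48.54 m/s
final state: V = 48.54 m/s, rpm = 4710 → n = rpm/60 = 78.500000 rev/s
target J* = 0.3803; solve J* = V/(n·D) for n: n = V/(J*·D) = 48.54/(0.3803 × 1.999) = 63.849963 rev/s
rpm = 60·n = 3830.997802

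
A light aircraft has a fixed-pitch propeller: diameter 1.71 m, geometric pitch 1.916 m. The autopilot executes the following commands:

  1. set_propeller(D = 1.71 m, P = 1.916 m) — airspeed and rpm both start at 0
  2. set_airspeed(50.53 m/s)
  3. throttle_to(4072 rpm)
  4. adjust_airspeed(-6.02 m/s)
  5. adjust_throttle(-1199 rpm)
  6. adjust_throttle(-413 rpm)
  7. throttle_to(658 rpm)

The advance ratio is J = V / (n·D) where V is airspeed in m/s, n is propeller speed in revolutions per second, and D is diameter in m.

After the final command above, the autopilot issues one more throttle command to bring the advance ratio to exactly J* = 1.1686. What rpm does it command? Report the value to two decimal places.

rpm = 1336.43

set_propeller: D = 1.71 m, P = 1.916 m (p = P/D = 1.120468); state ← (V=0, rpm=0)
set_airspeed(50.53): V ← 50.53 m/s
throttle_to(4072): rpm ← 4072
adjust_airspeed(-6.02): V ← 50.53 -6.02 = 44.51 m/s
adjust_throttle(-1199): rpm ← 4072 -1199 = 2873
adjust_throttle(-413): rpm ← 2873 -413 = 2460
throttle_to(658): rpm ← 658
final state: V = 44.51 m/s, rpm = 658 → n = rpm/60 = 10.966667 rev/s
target J* = 1.1686; solve J* = V/(n·D) for n: n = V/(J*·D) = 44.51/(1.1686 × 1.71) = 22.273866 rev/s
rpm = 60·n = 1336.431958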